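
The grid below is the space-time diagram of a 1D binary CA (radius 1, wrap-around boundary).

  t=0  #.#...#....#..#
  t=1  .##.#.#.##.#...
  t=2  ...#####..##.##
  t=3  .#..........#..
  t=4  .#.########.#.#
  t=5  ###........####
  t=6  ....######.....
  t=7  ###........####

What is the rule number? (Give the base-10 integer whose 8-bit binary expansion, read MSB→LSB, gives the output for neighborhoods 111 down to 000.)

  ###|.  b7=0 t=2,i=4
  ##.|.  b6=0 t=0,i=0
  #.#|#  b5=1 t=0,i=1
  #..|.  b4=0 t=0,i=3
  .##|.  b3=0 t=0,i=14
  .#.|#  b2=1 t=0,i=2
  ..#|.  b1=0 t=0,i=5
  ...|#  b0=1 t=0,i=4
  bits 00100101 = 37

37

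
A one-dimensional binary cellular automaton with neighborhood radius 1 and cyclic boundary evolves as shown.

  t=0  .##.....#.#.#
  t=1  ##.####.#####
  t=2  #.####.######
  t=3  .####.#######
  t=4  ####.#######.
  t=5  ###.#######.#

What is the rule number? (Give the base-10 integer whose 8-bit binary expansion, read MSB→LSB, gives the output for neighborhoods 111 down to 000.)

  nb ###: next=#  (t=1,i=0, bit7=1)
  nb ##.: next=.  (t=0,i=2, bit6=0)
  nb #.#: next=#  (t=0,i=0, bit5=1)
  nb #..: next=#  (t=0,i=3, bit4=1)
  nb .##: next=#  (t=0,i=1, bit3=1)
  nb .#.: next=#  (t=0,i=8, bit2=1)
  nb ..#: next=.  (t=0,i=7, bit1=0)
  nb ...: next=#  (t=0,i=4, bit0=1)
  bits 10111101 = 189

189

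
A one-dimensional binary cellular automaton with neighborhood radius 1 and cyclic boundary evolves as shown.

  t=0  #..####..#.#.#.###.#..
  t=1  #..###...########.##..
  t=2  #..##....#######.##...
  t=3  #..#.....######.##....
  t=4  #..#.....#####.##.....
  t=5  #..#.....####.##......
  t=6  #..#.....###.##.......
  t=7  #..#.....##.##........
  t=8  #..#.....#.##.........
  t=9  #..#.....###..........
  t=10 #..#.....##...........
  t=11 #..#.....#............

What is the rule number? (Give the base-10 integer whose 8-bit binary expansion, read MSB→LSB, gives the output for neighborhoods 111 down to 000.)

  nb ###: next=#  (t=0,i=4, bit7=1)
  nb ##.: next=.  (t=0,i=6, bit6=0)
  nb #.#: next=#  (t=0,i=10, bit5=1)
  nb #..: next=.  (t=0,i=1, bit4=0)
  nb .##: next=#  (t=0,i=3, bit3=1)
  nb .#.: next=#  (t=0,i=0, bit2=1)
  nb ..#: next=.  (t=0,i=2, bit1=0)
  nb ...: next=.  (t=1,i=7, bit0=0)
  bits 10101100 = 172

172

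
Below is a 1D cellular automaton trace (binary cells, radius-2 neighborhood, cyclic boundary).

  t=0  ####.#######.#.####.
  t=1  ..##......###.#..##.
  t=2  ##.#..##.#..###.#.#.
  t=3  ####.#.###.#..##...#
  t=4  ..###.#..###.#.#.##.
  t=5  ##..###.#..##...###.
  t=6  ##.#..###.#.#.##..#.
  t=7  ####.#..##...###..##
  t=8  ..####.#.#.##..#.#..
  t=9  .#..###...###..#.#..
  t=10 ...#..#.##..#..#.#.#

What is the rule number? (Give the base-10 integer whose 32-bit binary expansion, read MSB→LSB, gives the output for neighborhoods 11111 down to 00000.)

1952069673

  nb #####: next=.  (t=0,i=7, bit31=0)
  nb ####.: next=#  (t=0,i=2, bit30=1)
  nb ###.#: next=#  (t=0,i=3, bit29=1)
  nb ###..: next=#  (t=7,i=15, bit28=1)
  nb ##.##: next=.  (t=0,i=4, bit27=0)
  nb ##.#.: next=#  (t=0,i=12, bit26=1)
  nb ##..#: next=.  (t=5,i=2, bit25=0)
  nb ##...: next=.  (t=1,i=4, bit24=0)
  nb #.###: next=.  (t=0,i=0, bit23=0)
  nb #.##.: next=#  (t=2,i=0, bit22=1)
  nb #.#.#: next=.  (t=0,i=13, bit21=0)
  nb #.#..: next=#  (t=1,i=14, bit20=1)
  nb #..##: next=#  (t=1,i=16, bit19=1)
  nb #..#.: next=.  (t=6,i=17, bit18=0)
  nb #...#: next=#  (t=1,i=0, bit17=1)
  nb #....: next=.  (t=1,i=5, bit16=0)
  nb .####: next=.  (t=0,i=1, bit15=0)
  nb .###.: next=.  (t=1,i=11, bit14=0)
  nb .##.#: next=#  (t=2,i=1, bit13=1)
  nb .##..: next=#  (t=1,i=3, bit12=1)
  nb .#.##: next=#  (t=0,i=14, bit11=1)
  nb .#.#.: next=.  (t=2,i=17, bit10=0)
  nb .#..#: next=.  (t=1,i=15, bit9=0)
  nb .#...: next=.  (t=8,i=18, bit8=0)
  nb ..###: next=.  (t=1,i=10, bit7=0)
  nb ..##.: next=.  (t=1,i=2, bit6=0)
  nb ..#.#: next=#  (t=6,i=18, bit5=1)
  nb ..#..: next=.  (t=9,i=1, bit4=0)
  nb ...##: next=#  (t=1,i=1, bit3=1)
  nb ...#.: next=.  (t=9,i=0, bit2=0)
  nb ....#: next=.  (t=1,i=8, bit1=0)
  nb .....: next=#  (t=1,i=6, bit0=1)
  bits 01110100010110100011100000101001 = 1952069673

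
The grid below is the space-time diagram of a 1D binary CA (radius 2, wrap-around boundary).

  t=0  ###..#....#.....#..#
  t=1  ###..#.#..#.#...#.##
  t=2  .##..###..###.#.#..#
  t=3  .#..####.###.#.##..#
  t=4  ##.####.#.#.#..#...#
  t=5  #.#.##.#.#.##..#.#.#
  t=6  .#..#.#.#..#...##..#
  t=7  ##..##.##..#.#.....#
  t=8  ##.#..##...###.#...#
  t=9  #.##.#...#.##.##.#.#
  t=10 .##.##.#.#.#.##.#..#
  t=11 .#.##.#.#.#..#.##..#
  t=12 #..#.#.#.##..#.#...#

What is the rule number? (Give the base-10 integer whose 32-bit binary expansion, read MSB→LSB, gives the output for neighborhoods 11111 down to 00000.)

  nb #####: next=.  (t=1,i=0, bit31=0)
  nb ####.: next=#  (t=0,i=1, bit30=1)
  nb ###.#: next=.  (t=2,i=12, bit29=0)
  nb ###..: next=#  (t=0,i=2, bit28=1)
  nb ##.##: next=#  (t=3,i=8, bit27=1)
  nb ##.#.: next=#  (t=2,i=13, bit26=1)
  nb ##..#: next=.  (t=0,i=3, bit25=0)
  nb ##...: next=.  (t=8,i=8, bit24=0)
  nb #.###: next=.  (t=1,i=18, bit23=0)
  nb #.##.: next=#  (t=2,i=1, bit22=1)
  nb #.#.#: next=.  (t=2,i=14, bit21=0)
  nb #.#..: next=#  (t=1,i=7, bit20=1)
  nb #..##: next=#  (t=0,i=18, bit19=1)
  nb #..#.: next=.  (t=0,i=4, bit18=0)
  nb #...#: next=#  (t=1,i=14, bit17=1)
  nb #....: next=#  (t=0,i=7, bit16=1)
  nb .####: next=#  (t=0,i=0, bit15=1)
  nb .###.: next=#  (t=2,i=6, bit14=1)
  nb .##.#: next=.  (t=5,i=0, bit13=0)
  nb .##..: next=.  (t=2,i=2, bit12=0)
  nb .#.##: next=.  (t=1,i=17, bit11=0)
  nb .#.#.: next=#  (t=1,i=6, bit10=1)
  nb .#..#: next=.  (t=0,i=17, bit9=0)
  nb .#...: next=.  (t=0,i=6, bit8=0)
  nb ..###: next=#  (t=0,i=19, bit7=1)
  nb ..##.: next=.  (t=6,i=15, bit6=0)
  nb ..#.#: next=#  (t=1,i=5, bit5=1)
  nb ..#..: next=#  (t=0,i=5, bit4=1)
  nb ...##: next=.  (t=4,i=18, bit3=0)
  nb ...#.: next=.  (t=0,i=9, bit2=0)
  nb ....#: next=.  (t=0,i=8, bit1=0)
  nb .....: next=.  (t=0,i=13, bit0=0)
  bits 01011100010110111100010010110000 = 1549518000

1549518000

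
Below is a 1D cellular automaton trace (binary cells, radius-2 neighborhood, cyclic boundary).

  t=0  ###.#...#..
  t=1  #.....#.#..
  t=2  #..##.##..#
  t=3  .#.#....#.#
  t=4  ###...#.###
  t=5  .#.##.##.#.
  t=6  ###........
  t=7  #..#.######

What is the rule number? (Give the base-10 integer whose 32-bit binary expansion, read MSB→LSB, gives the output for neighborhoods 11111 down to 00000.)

  ##### -> .   bit 31 = 0  t=4,i=0
  ####. -> #   bit 30 = 1  t=4,i=1
  ###.# -> .   bit 29 = 0  t=0,i=2
  ###.. -> .   bit 28 = 0  t=4,i=2
  ##.## -> .   bit 27 = 0  t=2,i=5
  ##.#. -> .   bit 26 = 0  t=0,i=3
  ##..# -> #   bit 25 = 1  t=2,i=1
  ##... -> #   bit 24 = 1  t=4,i=3
  #.### -> .   bit 23 = 0  t=4,i=8
  #.##. -> .   bit 22 = 0  t=2,i=6
  #.#.# -> #   bit 21 = 1  t=3,i=1
  #.#.. -> .   bit 20 = 0  t=0,i=4
  #..## -> .   bit 19 = 0  t=0,i=10
  #..#. -> #   bit 18 = 1  t=1,i=10
  #...# -> #   bit 17 = 1  t=0,i=6
  #.... -> .   bit 16 = 0  t=1,i=2
  .#### -> #   bit 15 = 1  t=4,i=9
  .###. -> .   bit 14 = 0  t=0,i=1
  .##.# -> .   bit 13 = 0  t=2,i=4
  .##.. -> .   bit 12 = 0  t=2,i=0
  .#.## -> #   bit 11 = 1  t=4,i=7
  .#.#. -> #   bit 10 = 1  t=1,i=7
  .#..# -> .   bit 9 = 0  t=0,i=9
  .#... -> .   bit 8 = 0  t=0,i=5
  ..### -> #   bit 7 = 1  t=0,i=0
  ..##. -> #   bit 6 = 1  t=2,i=3
  ..#.# -> #   bit 5 = 1  t=1,i=6
  ..#.. -> #   bit 4 = 1  t=0,i=8
  ...## -> #   bit 3 = 1  t=6,i=10
  ...#. -> .   bit 2 = 0  t=0,i=7
  ....# -> #   bit 1 = 1  t=1,i=4
  ..... -> #   bit 0 = 1  t=1,i=3
  bits 01000011001001101000110011111011 = 1126599931

1126599931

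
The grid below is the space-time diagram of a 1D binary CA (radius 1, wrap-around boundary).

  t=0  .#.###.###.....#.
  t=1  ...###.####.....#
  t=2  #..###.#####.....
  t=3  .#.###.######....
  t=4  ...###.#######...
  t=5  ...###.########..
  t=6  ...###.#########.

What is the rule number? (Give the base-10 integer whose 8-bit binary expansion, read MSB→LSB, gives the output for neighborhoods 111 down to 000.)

216

  [7] ### => #  t=0,i=4
  [6] ##. => #  t=0,i=5
  [5] #.# => .  t=0,i=2
  [4] #.. => #  t=0,i=10
  [3] .## => #  t=0,i=3
  [2] .#. => .  t=0,i=1
  [1] ..# => .  t=0,i=0
  [0] ... => .  t=0,i=11
  bits 11011000 = 216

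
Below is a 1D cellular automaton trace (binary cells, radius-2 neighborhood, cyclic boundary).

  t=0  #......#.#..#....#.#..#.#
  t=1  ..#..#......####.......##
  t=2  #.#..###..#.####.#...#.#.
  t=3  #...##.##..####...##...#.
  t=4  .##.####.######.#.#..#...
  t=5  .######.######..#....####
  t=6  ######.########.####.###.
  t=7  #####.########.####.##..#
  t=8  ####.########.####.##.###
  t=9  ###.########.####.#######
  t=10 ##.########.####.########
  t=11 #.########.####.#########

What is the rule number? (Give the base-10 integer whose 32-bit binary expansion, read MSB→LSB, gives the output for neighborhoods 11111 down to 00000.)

3672877522

  #####|#  b31=1 t=4,i=11
  ####.|#  b30=1 t=1,i=14
  ###.#|.  b29=0 t=2,i=15
  ###..|#  b28=1 t=1,i=15
  ##.##|#  b27=1 t=3,i=6
  ##.#.|.  b26=0 t=2,i=16
  ##..#|#  b25=1 t=1,i=0
  ##...|.  b24=0 t=0,i=1
  #.###|#  b23=1 t=2,i=12
  #.##.|#  b22=1 t=0,i=24
  #.#.#|#  b21=1 t=2,i=0
  #.#..|.  b20=0 t=0,i=9
  #..##|#  b19=1 t=2,i=4
  #..#.|.  b18=0 t=0,i=11
  #...#|#  b17=1 t=2,i=19
  #....|#  b16=1 t=0,i=2
  .####|#  b15=1 t=1,i=13
  .###.|.  b14=0 t=2,i=6
  .##.#|#  b13=1 t=3,i=5
  .##..|.  b12=0 t=0,i=0
  .#.##|#  b11=1 t=0,i=23
  .#.#.|.  b10=0 t=0,i=8
  .#..#|.  b9=0 t=0,i=10
  .#...|#  b8=1 t=0,i=13
  ..###|#  b7=1 t=1,i=12
  ..##.|#  b6=1 t=1,i=23
  ..#.#|.  b5=0 t=0,i=7
  ..#..|#  b4=1 t=0,i=12
  ...##|.  b3=0 t=1,i=11
  ...#.|.  b2=0 t=0,i=6
  ....#|#  b1=1 t=0,i=5
  .....|.  b0=0 t=0,i=3
  bits 11011010111010111010100111010010 = 3672877522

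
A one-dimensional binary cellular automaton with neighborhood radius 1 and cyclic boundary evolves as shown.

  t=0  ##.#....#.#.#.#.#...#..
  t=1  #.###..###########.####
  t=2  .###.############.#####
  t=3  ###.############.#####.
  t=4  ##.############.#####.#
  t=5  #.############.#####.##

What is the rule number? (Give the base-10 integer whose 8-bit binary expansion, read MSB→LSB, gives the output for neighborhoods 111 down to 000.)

  ### -> #   bit 7 = 1  t=1,i=3
  ##. -> .   bit 6 = 0  t=0,i=1
  #.# -> #   bit 5 = 1  t=0,i=2
  #.. -> #   bit 4 = 1  t=0,i=4
  .## -> #   bit 3 = 1  t=0,i=0
  .#. -> #   bit 2 = 1  t=0,i=3
  ..# -> #   bit 1 = 1  t=0,i=7
  ... -> .   bit 0 = 0  t=0,i=5
  bits 10111110 = 190

190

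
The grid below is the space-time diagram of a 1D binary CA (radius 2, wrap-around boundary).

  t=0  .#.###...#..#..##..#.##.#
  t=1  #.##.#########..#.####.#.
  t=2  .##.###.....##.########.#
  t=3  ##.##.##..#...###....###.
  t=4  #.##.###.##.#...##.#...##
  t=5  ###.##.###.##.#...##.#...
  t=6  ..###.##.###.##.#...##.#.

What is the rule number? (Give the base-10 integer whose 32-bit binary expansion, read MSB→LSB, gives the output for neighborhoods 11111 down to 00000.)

  [31] ##### => .  t=1,i=7
  [30] ####. => #  t=1,i=12
  [29] ###.# => #  t=1,i=21
  [28] ###.. => #  t=0,i=5
  [27] ##.## => #  t=1,i=4
  [26] ##.#. => #  t=0,i=23
  [25] ##..# => .  t=0,i=17
  [24] ##... => #  t=0,i=6
  [23] #.### => #  t=0,i=3
  [22] #.##. => #  t=0,i=21
  [21] #.#.# => .  t=0,i=1
  [20] #.#.. => #  t=4,i=12
  [19] #..## => .  t=0,i=14
  [18] #..#. => #  t=0,i=11
  [17] #...# => #  t=0,i=7
  [16] #.... => .  t=2,i=8
  [15] .#### => #  t=1,i=6
  [14] .###. => .  t=0,i=4
  [13] .##.# => .  t=0,i=22
  [12] .##.. => #  t=0,i=16
  [11] .#.## => #  t=0,i=2
  [10] .#.#. => #  t=0,i=0
  [9] .#..# => #  t=0,i=10
  [8] .#... => .  t=3,i=11
  [7] ..### => .  t=3,i=14
  [6] ..##. => .  t=0,i=15
  [5] ..#.# => #  t=0,i=19
  [4] ..#.. => #  t=0,i=9
  [3] ...## => .  t=2,i=11
  [2] ...#. => #  t=0,i=8
  [1] ....# => #  t=2,i=10
  [0] ..... => .  t=2,i=9
  bits 01111101110101101001111000110110 = 2111217206

2111217206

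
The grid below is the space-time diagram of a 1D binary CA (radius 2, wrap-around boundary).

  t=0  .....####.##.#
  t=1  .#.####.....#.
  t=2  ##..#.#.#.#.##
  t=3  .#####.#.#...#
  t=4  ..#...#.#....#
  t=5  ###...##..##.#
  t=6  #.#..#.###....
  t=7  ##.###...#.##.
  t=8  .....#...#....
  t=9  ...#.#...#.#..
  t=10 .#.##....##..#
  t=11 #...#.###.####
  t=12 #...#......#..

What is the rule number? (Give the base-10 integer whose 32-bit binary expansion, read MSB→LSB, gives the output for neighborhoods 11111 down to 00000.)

  ##### -> .   bit 31 = 0  t=3,i=3
  ####. -> .   bit 30 = 0  t=0,i=7
  ###.# -> .   bit 29 = 0  t=0,i=8
  ###.. -> #   bit 28 = 1  t=1,i=6
  ##.## -> .   bit 27 = 0  t=0,i=9
  ##.#. -> #   bit 26 = 1  t=0,i=12
  ##..# -> #   bit 25 = 1  t=2,i=2
  ##... -> .   bit 24 = 0  t=1,i=7
  #.### -> .   bit 23 = 0  t=1,i=3
  #.##. -> .   bit 22 = 0  t=0,i=10
  #.#.# -> .   bit 21 = 0  t=2,i=6
  #.#.. -> .   bit 20 = 0  t=0,i=13
  #..## -> #   bit 19 = 1  t=5,i=9
  #..#. -> #   bit 18 = 1  t=1,i=0
  #...# -> .   bit 17 = 0  t=3,i=11
  #.... -> #   bit 16 = 1  t=0,i=1
  .#### -> #   bit 15 = 1  t=0,i=6
  .###. -> .   bit 14 = 0  t=6,i=8
  .##.# -> .   bit 13 = 0  t=0,i=11
  .##.. -> #   bit 12 = 1  t=5,i=7
  .#.## -> .   bit 11 = 0  t=1,i=2
  .#.#. -> #   bit 10 = 1  t=2,i=5
  .#..# -> #   bit 9 = 1  t=1,i=13
  .#... -> .   bit 8 = 0  t=0,i=0
  ..### -> #   bit 7 = 1  t=0,i=5
  ..##. -> .   bit 6 = 0  t=5,i=6
  ..#.# -> #   bit 5 = 1  t=1,i=1
  ..#.. -> #   bit 4 = 1  t=1,i=12
  ...## -> #   bit 3 = 1  t=0,i=4
  ...#. -> .   bit 2 = 0  t=1,i=11
  ....# -> #   bit 1 = 1  t=0,i=3
  ..... -> .   bit 0 = 0  t=0,i=2
  bits 00010110000011011001011010111010 = 369989306

369989306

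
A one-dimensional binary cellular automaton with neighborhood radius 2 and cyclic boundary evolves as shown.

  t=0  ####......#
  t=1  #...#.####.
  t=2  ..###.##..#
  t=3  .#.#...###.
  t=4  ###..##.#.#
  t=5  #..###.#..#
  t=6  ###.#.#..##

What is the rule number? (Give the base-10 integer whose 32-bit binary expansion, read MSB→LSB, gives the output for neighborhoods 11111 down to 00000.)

  #####|.  b31=0 t=0,i=1
  ####.|.  b30=0 t=0,i=2
  ###.#|.  b29=0 t=1,i=9
  ###..|.  b28=0 t=0,i=3
  ##.##|.  b27=0 t=2,i=5
  ##.#.|#  b26=1 t=1,i=10
  ##..#|#  b25=1 t=2,i=8
  ##...|#  b24=1 t=0,i=4
  #.###|#  b23=1 t=1,i=6
  #.##.|.  b22=0 t=2,i=6
  #.#.#|.  b21=0 t=4,i=8
  #.#..|.  b20=0 t=1,i=0
  #..##|#  b19=1 t=2,i=1
  #..#.|#  b18=1 t=2,i=9
  #...#|#  b17=1 t=1,i=2
  #....|.  b16=0 t=0,i=5
  .####|#  b15=1 t=0,i=0
  .###.|#  b14=1 t=2,i=3
  .##.#|.  b13=0 t=4,i=6
  .##..|#  b12=1 t=2,i=7
  .#.##|.  b11=0 t=1,i=5
  .#.#.|#  b10=1 t=3,i=2
  .#..#|.  b9=0 t=2,i=0
  .#...|.  b8=0 t=1,i=1
  ..###|.  b7=0 t=0,i=10
  ..##.|#  b6=1 t=4,i=5
  ..#.#|#  b5=1 t=1,i=4
  ..#..|.  b4=0 t=2,i=10
  ...##|#  b3=1 t=0,i=9
  ...#.|#  b2=1 t=1,i=3
  ....#|#  b1=1 t=0,i=8
  .....|#  b0=1 t=0,i=6
  bits 00000111100011101101010001101111 = 126801007

126801007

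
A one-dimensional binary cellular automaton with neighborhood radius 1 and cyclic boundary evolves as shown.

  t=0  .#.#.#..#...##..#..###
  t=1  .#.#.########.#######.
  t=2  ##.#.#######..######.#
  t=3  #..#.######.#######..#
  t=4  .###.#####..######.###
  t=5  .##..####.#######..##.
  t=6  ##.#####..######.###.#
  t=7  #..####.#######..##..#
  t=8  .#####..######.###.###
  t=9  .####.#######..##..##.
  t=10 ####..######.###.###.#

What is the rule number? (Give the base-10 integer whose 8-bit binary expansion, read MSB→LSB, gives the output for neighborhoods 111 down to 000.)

  ###|#  b7=1 t=0,i=20
  ##.|.  b6=0 t=0,i=13
  #.#|.  b5=0 t=0,i=0
  #..|#  b4=1 t=0,i=6
  .##|#  b3=1 t=0,i=12
  .#.|#  b2=1 t=0,i=1
  ..#|#  b1=1 t=0,i=7
  ...|#  b0=1 t=0,i=10
  bits 10011111 = 159

159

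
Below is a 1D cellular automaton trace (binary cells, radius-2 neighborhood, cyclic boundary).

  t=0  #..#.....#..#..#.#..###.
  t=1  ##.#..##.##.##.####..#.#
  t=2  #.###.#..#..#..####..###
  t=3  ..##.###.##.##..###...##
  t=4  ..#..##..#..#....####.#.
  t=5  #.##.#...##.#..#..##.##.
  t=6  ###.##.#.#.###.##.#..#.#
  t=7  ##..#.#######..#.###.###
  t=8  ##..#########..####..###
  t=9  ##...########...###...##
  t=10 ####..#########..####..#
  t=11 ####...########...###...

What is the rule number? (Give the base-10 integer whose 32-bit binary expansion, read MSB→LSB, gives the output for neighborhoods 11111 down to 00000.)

  ##### -> #   bit 31 = 1  t=7,i=8
  ####. -> #   bit 30 = 1  t=1,i=17
  ###.# -> .   bit 29 = 0  t=0,i=22
  ###.. -> #   bit 28 = 1  t=1,i=18
  ##.## -> .   bit 27 = 0  t=1,i=8
  ##.#. -> #   bit 26 = 1  t=0,i=23
  ##..# -> .   bit 25 = 0  t=1,i=19
  ##... -> #   bit 24 = 1  t=3,i=19
  #.### -> #   bit 23 = 1  t=1,i=15
  #.##. -> #   bit 22 = 1  t=1,i=9
  #.#.# -> #   bit 21 = 1  t=5,i=0
  #.#.. -> #   bit 20 = 1  t=0,i=0
  #..## -> .   bit 19 = 0  t=0,i=19
  #..#. -> .   bit 18 = 0  t=0,i=2
  #...# -> #   bit 17 = 1  t=3,i=20
  #.... -> .   bit 16 = 0  t=0,i=5
  .#### -> #   bit 15 = 1  t=1,i=16
  .###. -> #   bit 14 = 1  t=0,i=21
  .##.# -> .   bit 13 = 0  t=1,i=7
  .##.. -> .   bit 12 = 0  t=3,i=13
  .#.## -> #   bit 11 = 1  t=1,i=22
  .#.#. -> #   bit 10 = 1  t=0,i=16
  .#..# -> #   bit 9 = 1  t=0,i=1
  .#... -> .   bit 8 = 0  t=0,i=4
  ..### -> .   bit 7 = 0  t=0,i=20
  ..##. -> #   bit 6 = 1  t=1,i=6
  ..#.# -> #   bit 5 = 1  t=0,i=15
  ..#.. -> #   bit 4 = 1  t=0,i=3
  ...## -> .   bit 3 = 0  t=3,i=21
  ...#. -> .   bit 2 = 0  t=0,i=8
  ....# -> #   bit 1 = 1  t=0,i=7
  ..... -> #   bit 0 = 1  t=0,i=6
  bits 11010101111100101100111001110011 = 3589459571

3589459571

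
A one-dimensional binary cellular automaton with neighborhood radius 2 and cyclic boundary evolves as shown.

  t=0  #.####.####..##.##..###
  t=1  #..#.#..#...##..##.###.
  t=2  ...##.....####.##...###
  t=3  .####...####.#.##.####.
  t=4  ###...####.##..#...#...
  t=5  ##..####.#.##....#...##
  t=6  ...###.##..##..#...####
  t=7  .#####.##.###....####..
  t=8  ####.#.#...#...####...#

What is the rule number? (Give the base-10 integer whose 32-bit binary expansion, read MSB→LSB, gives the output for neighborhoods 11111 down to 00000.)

2756367594

  ##### -> #   bit 31 = 1  t=7,i=3
  ####. -> .   bit 30 = 0  t=0,i=4
  ###.# -> #   bit 29 = 1  t=0,i=0
  ###.. -> .   bit 28 = 0  t=0,i=10
  ##.## -> .   bit 27 = 0  t=0,i=1
  ##.#. -> #   bit 26 = 1  t=1,i=22
  ##..# -> .   bit 25 = 0  t=0,i=11
  ##... -> .   bit 24 = 0  t=2,i=0
  #.### -> .   bit 23 = 0  t=0,i=2
  #.##. -> #   bit 22 = 1  t=0,i=16
  #.#.# -> .   bit 21 = 0  t=3,i=13
  #.#.. -> .   bit 20 = 0  t=1,i=0
  #..## -> #   bit 19 = 1  t=0,i=12
  #..#. -> .   bit 18 = 0  t=1,i=2
  #...# -> #   bit 17 = 1  t=1,i=10
  #.... -> .   bit 16 = 0  t=2,i=6
  .#### -> #   bit 15 = 1  t=0,i=3
  .###. -> #   bit 14 = 1  t=1,i=20
  .##.# -> .   bit 13 = 0  t=0,i=14
  .##.. -> #   bit 12 = 1  t=0,i=17
  .#.## -> .   bit 11 = 0  t=3,i=14
  .#.#. -> #   bit 10 = 1  t=1,i=4
  .#..# -> .   bit 9 = 0  t=1,i=1
  .#... -> .   bit 8 = 0  t=1,i=9
  ..### -> #   bit 7 = 1  t=0,i=20
  ..##. -> #   bit 6 = 1  t=0,i=13
  ..#.# -> #   bit 5 = 1  t=1,i=3
  ..#.. -> .   bit 4 = 0  t=1,i=8
  ...## -> #   bit 3 = 1  t=1,i=11
  ...#. -> .   bit 2 = 0  t=4,i=18
  ....# -> #   bit 1 = 1  t=2,i=8
  ..... -> .   bit 0 = 0  t=2,i=7
  bits 10100100010010101101010011101010 = 2756367594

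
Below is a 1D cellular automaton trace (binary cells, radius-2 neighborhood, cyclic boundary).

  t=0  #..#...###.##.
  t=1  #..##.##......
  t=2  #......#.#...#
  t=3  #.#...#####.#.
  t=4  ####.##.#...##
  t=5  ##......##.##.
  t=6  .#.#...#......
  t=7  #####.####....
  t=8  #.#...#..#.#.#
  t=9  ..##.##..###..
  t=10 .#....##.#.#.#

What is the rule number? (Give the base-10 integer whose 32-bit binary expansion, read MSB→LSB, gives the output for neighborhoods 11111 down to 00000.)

2461078972

  [31] ##### => #  t=3,i=8
  [30] ####. => .  t=3,i=9
  [29] ###.# => .  t=0,i=9
  [28] ###.. => #  t=7,i=9
  [27] ##.## => .  t=0,i=10
  [26] ##.#. => .  t=0,i=13
  [25] ##..# => #  t=9,i=7
  [24] ##... => .  t=1,i=8
  [23] #.### => #  t=7,i=6
  [22] #.##. => .  t=0,i=11
  [21] #.#.# => #  t=3,i=0
  [20] #.#.. => #  t=0,i=0
  [19] #..## => .  t=1,i=2
  [18] #..#. => .  t=0,i=2
  [17] #...# => .  t=0,i=5
  [16] #.... => #  t=1,i=9
  [15] .#### => .  t=3,i=7
  [14] .###. => .  t=0,i=8
  [13] .##.# => .  t=0,i=12
  [12] .##.. => #  t=1,i=7
  [11] .#.## => .  t=8,i=12
  [10] .#.#. => #  t=2,i=8
  [9] .#..# => .  t=0,i=1
  [8] .#... => #  t=0,i=4
  [7] ..### => #  t=0,i=7
  [6] ..##. => .  t=1,i=3
  [5] ..#.# => #  t=2,i=7
  [4] ..#.. => #  t=0,i=3
  [3] ...## => #  t=0,i=6
  [2] ...#. => #  t=1,i=13
  [1] ....# => .  t=1,i=12
  [0] ..... => .  t=1,i=10
  bits 10010010101100010001010110111100 = 2461078972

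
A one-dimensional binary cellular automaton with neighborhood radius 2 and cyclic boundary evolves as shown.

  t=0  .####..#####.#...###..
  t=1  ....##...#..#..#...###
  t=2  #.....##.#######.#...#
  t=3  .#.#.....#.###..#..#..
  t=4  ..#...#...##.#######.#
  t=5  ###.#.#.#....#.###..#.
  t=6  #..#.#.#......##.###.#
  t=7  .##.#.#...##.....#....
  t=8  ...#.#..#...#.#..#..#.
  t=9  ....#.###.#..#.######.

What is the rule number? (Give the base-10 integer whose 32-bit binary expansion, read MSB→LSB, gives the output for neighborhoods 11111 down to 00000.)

2542145041

  [31] ##### => #  t=0,i=9
  [30] ####. => .  t=0,i=3
  [29] ###.# => .  t=0,i=11
  [28] ###.. => #  t=0,i=4
  [27] ##.## => .  t=2,i=8
  [26] ##.#. => #  t=0,i=12
  [25] ##..# => #  t=0,i=5
  [24] ##... => #  t=0,i=20
  [23] #.### => #  t=2,i=9
  [22] #.##. => .  t=6,i=21
  [21] #.#.# => .  t=5,i=4
  [20] #.#.. => .  t=0,i=13
  [19] #..## => .  t=0,i=6
  [18] #..#. => #  t=1,i=11
  [17] #...# => #  t=0,i=15
  [16] #.... => .  t=1,i=1
  [15] .#### => .  t=0,i=2
  [14] .###. => .  t=0,i=18
  [13] .##.# => .  t=2,i=7
  [12] .##.. => .  t=1,i=5
  [11] .#.## => #  t=3,i=10
  [10] .#.#. => #  t=3,i=2
  [9] .#..# => #  t=1,i=10
  [8] .#... => .  t=0,i=14
  [7] ..### => .  t=0,i=1
  [6] ..##. => .  t=1,i=4
  [5] ..#.# => .  t=3,i=1
  [4] ..#.. => #  t=1,i=9
  [3] ...## => .  t=0,i=0
  [2] ...#. => .  t=1,i=8
  [1] ....# => .  t=1,i=2
  [0] ..... => #  t=2,i=3
  bits 10010111100001100000111000010001 = 2542145041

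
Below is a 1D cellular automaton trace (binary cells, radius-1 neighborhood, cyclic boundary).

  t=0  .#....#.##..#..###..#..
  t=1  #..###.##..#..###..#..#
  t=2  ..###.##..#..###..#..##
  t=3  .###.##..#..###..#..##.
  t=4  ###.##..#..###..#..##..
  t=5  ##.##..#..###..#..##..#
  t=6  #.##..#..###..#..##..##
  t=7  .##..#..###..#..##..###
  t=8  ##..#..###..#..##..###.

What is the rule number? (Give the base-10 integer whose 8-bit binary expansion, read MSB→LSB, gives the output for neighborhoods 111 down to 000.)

171

  [7] ### => #  t=0,i=16
  [6] ##. => .  t=0,i=9
  [5] #.# => #  t=0,i=7
  [4] #.. => .  t=0,i=2
  [3] .## => #  t=0,i=8
  [2] .#. => .  t=0,i=1
  [1] ..# => #  t=0,i=0
  [0] ... => #  t=0,i=3
  bits 10101011 = 171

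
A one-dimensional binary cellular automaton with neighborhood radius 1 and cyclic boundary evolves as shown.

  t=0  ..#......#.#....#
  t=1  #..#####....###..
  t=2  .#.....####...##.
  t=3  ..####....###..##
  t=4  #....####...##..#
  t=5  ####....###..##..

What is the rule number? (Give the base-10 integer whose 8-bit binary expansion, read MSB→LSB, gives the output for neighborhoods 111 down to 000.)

81

  [7] ### => .  t=1,i=4
  [6] ##. => #  t=1,i=7
  [5] #.# => .  t=0,i=10
  [4] #.. => #  t=0,i=0
  [3] .## => .  t=1,i=3
  [2] .#. => .  t=0,i=2
  [1] ..# => .  t=0,i=1
  [0] ... => #  t=0,i=4
  bits 01010001 = 81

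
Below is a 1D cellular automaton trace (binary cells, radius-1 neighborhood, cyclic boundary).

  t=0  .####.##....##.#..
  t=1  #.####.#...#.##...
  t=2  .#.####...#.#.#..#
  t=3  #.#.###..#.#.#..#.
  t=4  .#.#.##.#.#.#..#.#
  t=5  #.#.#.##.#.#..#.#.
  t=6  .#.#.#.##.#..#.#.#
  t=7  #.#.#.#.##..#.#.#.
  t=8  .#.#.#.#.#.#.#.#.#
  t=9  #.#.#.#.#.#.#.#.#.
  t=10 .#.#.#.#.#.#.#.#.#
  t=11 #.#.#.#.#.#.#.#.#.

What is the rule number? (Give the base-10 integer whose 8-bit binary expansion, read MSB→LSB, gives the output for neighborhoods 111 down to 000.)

226

  ### -> #   bit 7 = 1  t=0,i=2
  ##. -> #   bit 6 = 1  t=0,i=4
  #.# -> #   bit 5 = 1  t=0,i=5
  #.. -> .   bit 4 = 0  t=0,i=8
  .## -> .   bit 3 = 0  t=0,i=1
  .#. -> .   bit 2 = 0  t=0,i=15
  ..# -> #   bit 1 = 1  t=0,i=0
  ... -> .   bit 0 = 0  t=0,i=9
  bits 11100010 = 226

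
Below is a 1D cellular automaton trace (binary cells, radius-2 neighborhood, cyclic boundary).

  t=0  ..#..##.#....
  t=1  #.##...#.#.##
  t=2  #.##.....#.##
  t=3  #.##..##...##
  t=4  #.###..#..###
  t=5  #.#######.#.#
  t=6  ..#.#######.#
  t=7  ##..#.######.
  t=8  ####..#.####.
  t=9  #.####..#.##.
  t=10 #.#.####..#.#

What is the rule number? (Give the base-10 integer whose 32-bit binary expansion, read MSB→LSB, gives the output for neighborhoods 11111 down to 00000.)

  nb #####: next=#  (t=5,i=4, bit31=1)
  nb ####.: next=#  (t=4,i=12, bit30=1)
  nb ###.#: next=#  (t=1,i=0, bit29=1)
  nb ###..: next=#  (t=4,i=4, bit28=1)
  nb ##.##: next=.  (t=1,i=1, bit27=0)
  nb ##.#.: next=#  (t=0,i=7, bit26=1)
  nb ##..#: next=#  (t=3,i=4, bit25=1)
  nb ##...: next=.  (t=1,i=4, bit24=0)
  nb #.###: next=#  (t=1,i=11, bit23=1)
  nb #.##.: next=#  (t=1,i=2, bit22=1)
  nb #.#.#: next=#  (t=1,i=9, bit21=1)
  nb #.#..: next=.  (t=0,i=8, bit20=0)
  nb #..##: next=.  (t=0,i=4, bit19=0)
  nb #..#.: next=#  (t=4,i=6, bit18=1)
  nb #...#: next=.  (t=1,i=5, bit17=0)
  nb #....: next=.  (t=0,i=10, bit16=0)
  nb .####: next=.  (t=4,i=11, bit15=0)
  nb .###.: next=#  (t=1,i=12, bit14=1)
  nb .##.#: next=.  (t=0,i=6, bit13=0)
  nb .##..: next=#  (t=1,i=3, bit12=1)
  nb .#.##: next=.  (t=1,i=10, bit11=0)
  nb .#.#.: next=.  (t=1,i=8, bit10=0)
  nb .#..#: next=#  (t=0,i=3, bit9=1)
  nb .#...: next=#  (t=0,i=9, bit8=1)
  nb ..###: next=#  (t=3,i=11, bit7=1)
  nb ..##.: next=.  (t=0,i=5, bit6=0)
  nb ..#.#: next=.  (t=1,i=7, bit5=0)
  nb ..#..: next=#  (t=0,i=2, bit4=1)
  nb ...##: next=#  (t=3,i=10, bit3=1)
  nb ...#.: next=.  (t=0,i=1, bit2=0)
  nb ....#: next=#  (t=0,i=0, bit1=1)
  nb .....: next=#  (t=0,i=11, bit0=1)
  bits 11110110111001000101001110011011 = 4142158747

4142158747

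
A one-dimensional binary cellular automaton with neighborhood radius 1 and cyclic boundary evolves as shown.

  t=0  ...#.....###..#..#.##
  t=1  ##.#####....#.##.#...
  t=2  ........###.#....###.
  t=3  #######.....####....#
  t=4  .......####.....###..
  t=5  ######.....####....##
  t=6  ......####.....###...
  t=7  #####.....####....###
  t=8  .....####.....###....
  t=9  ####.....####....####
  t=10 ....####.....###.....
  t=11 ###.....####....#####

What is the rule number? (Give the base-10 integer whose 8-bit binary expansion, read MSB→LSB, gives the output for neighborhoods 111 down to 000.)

21

  ### -> .   bit 7 = 0  t=0,i=10
  ##. -> .   bit 6 = 0  t=0,i=11
  #.# -> .   bit 5 = 0  t=0,i=18
  #.. -> #   bit 4 = 1  t=0,i=0
  .## -> .   bit 3 = 0  t=0,i=9
  .#. -> #   bit 2 = 1  t=0,i=3
  ..# -> .   bit 1 = 0  t=0,i=2
  ... -> #   bit 0 = 1  t=0,i=1
  bits 00010101 = 21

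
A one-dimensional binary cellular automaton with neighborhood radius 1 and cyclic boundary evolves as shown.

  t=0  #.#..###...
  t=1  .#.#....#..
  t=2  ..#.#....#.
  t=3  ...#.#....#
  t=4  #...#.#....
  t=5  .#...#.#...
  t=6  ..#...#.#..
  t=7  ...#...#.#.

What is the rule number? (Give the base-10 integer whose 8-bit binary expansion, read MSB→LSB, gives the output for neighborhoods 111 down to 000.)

  ###|.  b7=0 t=0,i=6
  ##.|.  b6=0 t=0,i=7
  #.#|#  b5=1 t=0,i=1
  #..|#  b4=1 t=0,i=3
  .##|.  b3=0 t=0,i=5
  .#.|.  b2=0 t=0,i=0
  ..#|.  b1=0 t=0,i=4
  ...|.  b0=0 t=0,i=9
  bits 00110000 = 48

48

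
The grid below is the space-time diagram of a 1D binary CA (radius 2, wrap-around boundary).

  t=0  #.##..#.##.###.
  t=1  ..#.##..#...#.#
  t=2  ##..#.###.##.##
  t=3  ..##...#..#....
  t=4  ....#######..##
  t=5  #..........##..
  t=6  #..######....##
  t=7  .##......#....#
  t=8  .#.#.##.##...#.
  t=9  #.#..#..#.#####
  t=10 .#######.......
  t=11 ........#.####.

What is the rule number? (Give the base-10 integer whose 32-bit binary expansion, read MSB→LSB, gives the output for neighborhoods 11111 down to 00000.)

  [31] ##### => .  t=4,i=6
  [30] ####. => .  t=2,i=0
  [29] ###.# => .  t=0,i=13
  [28] ###.. => .  t=2,i=1
  [27] ##.## => .  t=0,i=10
  [26] ##.#. => #  t=0,i=14
  [25] ##..# => #  t=0,i=4
  [24] ##... => #  t=3,i=4
  [23] #.### => .  t=0,i=11
  [22] #.##. => #  t=0,i=2
  [21] #.#.# => .  t=0,i=0
  [20] #.#.. => #  t=1,i=14
  [19] #..## => #  t=4,i=12
  [18] #..#. => #  t=0,i=5
  [17] #...# => #  t=1,i=10
  [16] #.... => .  t=3,i=12
  [15] .#### => .  t=2,i=14
  [14] .###. => #  t=0,i=12
  [13] .##.# => .  t=0,i=9
  [12] .##.. => .  t=0,i=3
  [11] .#.## => .  t=0,i=1
  [10] .#.#. => #  t=1,i=13
  [9] .#..# => #  t=1,i=0
  [8] .#... => .  t=1,i=9
  [7] ..### => .  t=4,i=4
  [6] ..##. => .  t=3,i=2
  [5] ..#.# => .  t=0,i=6
  [4] ..#.. => #  t=1,i=8
  [3] ...## => .  t=3,i=1
  [2] ...#. => #  t=1,i=11
  [1] ....# => .  t=3,i=0
  [0] ..... => #  t=3,i=13
  bits 00000111010111100100011000010101 = 123618837

123618837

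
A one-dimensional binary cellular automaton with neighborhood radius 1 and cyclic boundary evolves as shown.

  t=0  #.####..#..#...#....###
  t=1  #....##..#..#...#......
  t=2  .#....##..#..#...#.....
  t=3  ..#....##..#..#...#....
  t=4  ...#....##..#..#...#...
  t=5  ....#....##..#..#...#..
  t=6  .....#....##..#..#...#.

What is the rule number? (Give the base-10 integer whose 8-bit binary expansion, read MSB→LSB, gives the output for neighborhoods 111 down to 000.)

  [7] ### => .  t=0,i=3
  [6] ##. => #  t=0,i=0
  [5] #.# => .  t=0,i=1
  [4] #.. => #  t=0,i=6
  [3] .## => .  t=0,i=2
  [2] .#. => .  t=0,i=8
  [1] ..# => .  t=0,i=7
  [0] ... => .  t=0,i=13
  bits 01010000 = 80

80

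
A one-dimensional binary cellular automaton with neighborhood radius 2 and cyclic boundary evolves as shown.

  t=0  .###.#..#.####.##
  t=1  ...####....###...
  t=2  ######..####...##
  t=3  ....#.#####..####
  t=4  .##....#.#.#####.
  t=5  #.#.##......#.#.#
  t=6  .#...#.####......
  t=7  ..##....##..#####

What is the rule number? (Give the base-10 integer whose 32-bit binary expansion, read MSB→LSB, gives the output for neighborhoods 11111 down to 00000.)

1713083275

  nb #####: next=.  (t=2,i=0, bit31=0)
  nb ####.: next=#  (t=0,i=12, bit30=1)
  nb ###.#: next=#  (t=0,i=3, bit29=1)
  nb ###..: next=.  (t=1,i=6, bit28=0)
  nb ##.##: next=.  (t=0,i=0, bit27=0)
  nb ##.#.: next=#  (t=0,i=4, bit26=1)
  nb ##..#: next=#  (t=2,i=6, bit25=1)
  nb ##...: next=.  (t=1,i=7, bit24=0)
  nb #.###: next=.  (t=0,i=1, bit23=0)
  nb #.##.: next=.  (t=0,i=15, bit22=0)
  nb #.#.#: next=.  (t=4,i=9, bit21=0)
  nb #.#..: next=#  (t=0,i=5, bit20=1)
  nb #..##: next=#  (t=2,i=7, bit19=1)
  nb #..#.: next=.  (t=0,i=7, bit18=0)
  nb #...#: next=#  (t=2,i=13, bit17=1)
  nb #....: next=#  (t=1,i=8, bit16=1)
  nb .####: next=#  (t=0,i=11, bit15=1)
  nb .###.: next=.  (t=0,i=2, bit14=0)
  nb .##.#: next=.  (t=0,i=16, bit13=0)
  nb .##..: next=#  (t=4,i=2, bit12=1)
  nb .#.##: next=.  (t=0,i=9, bit11=0)
  nb .#.#.: next=.  (t=4,i=8, bit10=0)
  nb .#..#: next=#  (t=0,i=6, bit9=1)
  nb .#...: next=#  (t=6,i=2, bit8=1)
  nb ..###: next=#  (t=1,i=3, bit7=1)
  nb ..##.: next=.  (t=4,i=1, bit6=0)
  nb ..#.#: next=.  (t=0,i=8, bit5=0)
  nb ..#..: next=.  (t=6,i=1, bit4=0)
  nb ...##: next=#  (t=1,i=2, bit3=1)
  nb ...#.: next=.  (t=3,i=3, bit2=0)
  nb ....#: next=#  (t=1,i=1, bit1=1)
  nb .....: next=#  (t=1,i=0, bit0=1)
  bits 01100110000110111001001110001011 = 1713083275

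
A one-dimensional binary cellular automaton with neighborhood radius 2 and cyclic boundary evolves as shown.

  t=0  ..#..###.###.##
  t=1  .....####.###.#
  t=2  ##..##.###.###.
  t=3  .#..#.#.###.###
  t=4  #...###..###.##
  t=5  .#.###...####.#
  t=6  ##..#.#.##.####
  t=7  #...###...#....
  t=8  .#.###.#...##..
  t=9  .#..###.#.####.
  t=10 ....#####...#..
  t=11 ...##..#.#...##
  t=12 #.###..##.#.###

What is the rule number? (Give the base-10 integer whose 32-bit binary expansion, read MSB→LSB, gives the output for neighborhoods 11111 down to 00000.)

1830901224

  nb #####: next=.  (t=6,i=13, bit31=0)
  nb ####.: next=#  (t=1,i=7, bit30=1)
  nb ###.#: next=#  (t=0,i=7, bit29=1)
  nb ###..: next=.  (t=4,i=0, bit28=0)
  nb ##.##: next=#  (t=0,i=8, bit27=1)
  nb ##.#.: next=#  (t=1,i=13, bit26=1)
  nb ##..#: next=.  (t=0,i=0, bit25=0)
  nb ##...: next=#  (t=4,i=1, bit24=1)
  nb #.###: next=.  (t=0,i=9, bit23=0)
  nb #.##.: next=.  (t=0,i=13, bit22=0)
  nb #.#.#: next=#  (t=3,i=6, bit21=1)
  nb #.#..: next=.  (t=1,i=14, bit20=0)
  nb #..##: next=.  (t=0,i=4, bit19=0)
  nb #..#.: next=.  (t=0,i=1, bit18=0)
  nb #...#: next=.  (t=4,i=2, bit17=0)
  nb #....: next=#  (t=1,i=1, bit16=1)
  nb .####: next=.  (t=1,i=6, bit15=0)
  nb .###.: next=#  (t=0,i=6, bit14=1)
  nb .##.#: next=.  (t=2,i=5, bit13=0)
  nb .##..: next=#  (t=0,i=14, bit12=1)
  nb .#.##: next=.  (t=3,i=7, bit11=0)
  nb .#.#.: next=#  (t=3,i=5, bit10=1)
  nb .#..#: next=.  (t=0,i=3, bit9=0)
  nb .#...: next=#  (t=1,i=0, bit8=1)
  nb ..###: next=#  (t=0,i=5, bit7=1)
  nb ..##.: next=#  (t=2,i=4, bit6=1)
  nb ..#.#: next=#  (t=3,i=4, bit5=1)
  nb ..#..: next=.  (t=0,i=2, bit4=0)
  nb ...##: next=#  (t=1,i=4, bit3=1)
  nb ...#.: next=.  (t=7,i=9, bit2=0)
  nb ....#: next=.  (t=1,i=3, bit1=0)
  nb .....: next=.  (t=1,i=2, bit0=0)
  bits 01101101001000010101010111101000 = 1830901224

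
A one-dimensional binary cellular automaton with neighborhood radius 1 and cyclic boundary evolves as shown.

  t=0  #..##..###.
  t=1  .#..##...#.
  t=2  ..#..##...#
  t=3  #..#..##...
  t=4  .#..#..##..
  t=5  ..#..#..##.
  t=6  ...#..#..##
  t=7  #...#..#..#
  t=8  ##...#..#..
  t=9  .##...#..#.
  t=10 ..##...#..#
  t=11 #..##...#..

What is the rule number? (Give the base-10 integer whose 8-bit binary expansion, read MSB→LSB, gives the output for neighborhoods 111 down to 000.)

  ###|.  b7=0 t=0,i=8
  ##.|#  b6=1 t=0,i=4
  #.#|.  b5=0 t=0,i=10
  #..|#  b4=1 t=0,i=1
  .##|.  b3=0 t=0,i=3
  .#.|.  b2=0 t=0,i=0
  ..#|.  b1=0 t=0,i=2
  ...|.  b0=0 t=1,i=7
  bits 01010000 = 80

80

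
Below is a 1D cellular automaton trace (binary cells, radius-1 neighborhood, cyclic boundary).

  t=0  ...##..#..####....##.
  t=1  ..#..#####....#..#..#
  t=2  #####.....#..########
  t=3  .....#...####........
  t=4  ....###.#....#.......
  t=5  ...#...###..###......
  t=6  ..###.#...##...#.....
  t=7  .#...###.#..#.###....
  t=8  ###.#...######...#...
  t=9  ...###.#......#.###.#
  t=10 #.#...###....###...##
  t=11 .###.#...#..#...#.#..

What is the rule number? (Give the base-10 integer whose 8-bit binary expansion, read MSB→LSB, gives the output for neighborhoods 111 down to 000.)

54

  [7] ### => .  t=0,i=11
  [6] ##. => .  t=0,i=4
  [5] #.# => #  t=4,i=7
  [4] #.. => #  t=0,i=5
  [3] .## => .  t=0,i=3
  [2] .#. => #  t=0,i=7
  [1] ..# => #  t=0,i=2
  [0] ... => .  t=0,i=0
  bits 00110110 = 54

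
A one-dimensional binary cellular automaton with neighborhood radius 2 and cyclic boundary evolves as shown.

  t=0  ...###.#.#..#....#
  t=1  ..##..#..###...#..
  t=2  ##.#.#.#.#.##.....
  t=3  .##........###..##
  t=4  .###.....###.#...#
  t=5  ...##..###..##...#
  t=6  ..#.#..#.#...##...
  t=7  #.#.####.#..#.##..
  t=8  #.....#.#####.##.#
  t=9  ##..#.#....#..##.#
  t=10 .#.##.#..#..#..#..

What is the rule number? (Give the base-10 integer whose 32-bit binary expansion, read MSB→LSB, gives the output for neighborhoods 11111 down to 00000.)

  [31] ##### => .  t=8,i=10
  [30] ####. => #  t=7,i=6
  [29] ###.# => .  t=0,i=5
  [28] ###.. => #  t=1,i=11
  [27] ##.## => .  t=3,i=0
  [26] ##.#. => #  t=0,i=6
  [25] ##..# => .  t=1,i=4
  [24] ##... => #  t=1,i=12
  [23] #.### => .  t=4,i=1
  [22] #.##. => #  t=2,i=11
  [21] #.#.# => .  t=0,i=7
  [20] #.#.. => #  t=0,i=9
  [19] #..## => .  t=1,i=8
  [18] #..#. => #  t=0,i=11
  [17] #...# => .  t=0,i=1
  [16] #.... => .  t=0,i=14
  [15] .#### => .  t=7,i=5
  [14] .###. => .  t=0,i=4
  [13] .##.# => #  t=2,i=1
  [12] .##.. => #  t=1,i=3
  [11] .#.## => .  t=2,i=10
  [10] .#.#. => .  t=0,i=8
  [9] .#..# => #  t=0,i=10
  [8] .#... => .  t=0,i=0
  [7] ..### => #  t=0,i=3
  [6] ..##. => .  t=1,i=2
  [5] ..#.# => #  t=4,i=17
  [4] ..#.. => .  t=0,i=12
  [3] ...## => #  t=0,i=2
  [2] ...#. => .  t=0,i=16
  [1] ....# => #  t=0,i=15
  [0] ..... => .  t=2,i=15
  bits 01010101010101000011001010101010 = 1431581354

1431581354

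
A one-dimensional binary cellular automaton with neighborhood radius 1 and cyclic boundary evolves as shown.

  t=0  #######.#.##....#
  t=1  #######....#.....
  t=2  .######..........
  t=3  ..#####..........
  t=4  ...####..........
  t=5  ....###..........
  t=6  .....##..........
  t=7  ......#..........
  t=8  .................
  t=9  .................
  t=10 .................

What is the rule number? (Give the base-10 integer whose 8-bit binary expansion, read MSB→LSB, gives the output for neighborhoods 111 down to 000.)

  ###|#  b7=1 t=0,i=0
  ##.|#  b6=1 t=0,i=6
  #.#|.  b5=0 t=0,i=7
  #..|.  b4=0 t=0,i=12
  .##|.  b3=0 t=0,i=10
  .#.|.  b2=0 t=0,i=8
  ..#|.  b1=0 t=0,i=15
  ...|.  b0=0 t=0,i=13
  bits 11000000 = 192

192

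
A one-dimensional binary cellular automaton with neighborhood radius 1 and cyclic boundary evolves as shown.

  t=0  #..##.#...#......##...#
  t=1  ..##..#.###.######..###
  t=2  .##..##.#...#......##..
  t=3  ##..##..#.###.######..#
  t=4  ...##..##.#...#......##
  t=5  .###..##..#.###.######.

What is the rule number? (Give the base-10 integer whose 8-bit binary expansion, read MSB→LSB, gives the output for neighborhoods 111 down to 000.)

15

  ###|.  b7=0 t=1,i=9
  ##.|.  b6=0 t=0,i=0
  #.#|.  b5=0 t=0,i=5
  #..|.  b4=0 t=0,i=1
  .##|#  b3=1 t=0,i=3
  .#.|#  b2=1 t=0,i=6
  ..#|#  b1=1 t=0,i=2
  ...|#  b0=1 t=0,i=8
  bits 00001111 = 15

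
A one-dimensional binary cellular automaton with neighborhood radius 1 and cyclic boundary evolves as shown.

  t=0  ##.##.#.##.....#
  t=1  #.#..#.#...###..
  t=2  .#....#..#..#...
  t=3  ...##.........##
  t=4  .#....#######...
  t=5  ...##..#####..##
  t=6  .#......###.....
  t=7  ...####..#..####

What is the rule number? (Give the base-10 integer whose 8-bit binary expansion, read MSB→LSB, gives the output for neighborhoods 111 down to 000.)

  ###|#  b7=1 t=0,i=0
  ##.|.  b6=0 t=0,i=1
  #.#|#  b5=1 t=0,i=2
  #..|.  b4=0 t=0,i=10
  .##|.  b3=0 t=0,i=3
  .#.|.  b2=0 t=0,i=6
  ..#|.  b1=0 t=0,i=14
  ...|#  b0=1 t=0,i=11
  bits 10100001 = 161

161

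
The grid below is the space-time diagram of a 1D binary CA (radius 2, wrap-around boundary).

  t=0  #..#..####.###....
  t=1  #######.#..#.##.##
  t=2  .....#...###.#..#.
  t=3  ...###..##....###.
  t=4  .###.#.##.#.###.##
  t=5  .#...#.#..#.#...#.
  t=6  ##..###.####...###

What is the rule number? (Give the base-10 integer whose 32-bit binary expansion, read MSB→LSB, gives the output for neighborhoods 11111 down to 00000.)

1374422782

  #####|.  b31=0 t=1,i=0
  ####.|#  b30=1 t=0,i=8
  ###.#|.  b29=0 t=0,i=9
  ###..|#  b28=1 t=0,i=13
  ##.##|.  b27=0 t=0,i=10
  ##.#.|.  b26=0 t=1,i=7
  ##..#|.  b25=0 t=3,i=6
  ##...|#  b24=1 t=0,i=14
  #.###|#  b23=1 t=0,i=11
  #.##.|#  b22=1 t=1,i=13
  #.#.#|#  b21=1 t=4,i=5
  #.#..|.  b20=0 t=1,i=8
  #..##|#  b19=1 t=0,i=5
  #..#.|#  b18=1 t=0,i=2
  #...#|.  b17=0 t=2,i=7
  #....|.  b16=0 t=0,i=15
  .####|.  b15=0 t=0,i=7
  .###.|.  b14=0 t=0,i=12
  .##.#|.  b13=0 t=1,i=14
  .##..|.  b12=0 t=3,i=9
  .#.##|.  b11=0 t=1,i=12
  .#.#.|#  b10=1 t=5,i=6
  .#..#|#  b9=1 t=0,i=1
  .#...|.  b8=0 t=2,i=6
  ..###|#  b7=1 t=0,i=6
  ..##.|#  b6=1 t=3,i=8
  ..#.#|#  b5=1 t=1,i=11
  ..#..|#  b4=1 t=0,i=0
  ...##|#  b3=1 t=2,i=8
  ...#.|#  b2=1 t=0,i=17
  ....#|#  b1=1 t=0,i=16
  .....|.  b0=0 t=2,i=1
  bits 01010001111011000000011011111110 = 1374422782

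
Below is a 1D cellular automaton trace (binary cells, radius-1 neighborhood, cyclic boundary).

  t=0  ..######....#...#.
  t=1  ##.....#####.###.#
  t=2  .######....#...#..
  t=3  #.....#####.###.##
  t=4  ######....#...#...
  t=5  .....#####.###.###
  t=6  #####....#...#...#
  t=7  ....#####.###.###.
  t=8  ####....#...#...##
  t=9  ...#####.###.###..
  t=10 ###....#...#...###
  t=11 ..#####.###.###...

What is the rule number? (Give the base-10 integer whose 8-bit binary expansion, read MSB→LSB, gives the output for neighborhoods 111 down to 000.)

  [7] ### => .  t=0,i=3
  [6] ##. => #  t=0,i=7
  [5] #.# => .  t=1,i=12
  [4] #.. => #  t=0,i=8
  [3] .## => .  t=0,i=2
  [2] .#. => .  t=0,i=12
  [1] ..# => #  t=0,i=1
  [0] ... => #  t=0,i=0
  bits 01010011 = 83

83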